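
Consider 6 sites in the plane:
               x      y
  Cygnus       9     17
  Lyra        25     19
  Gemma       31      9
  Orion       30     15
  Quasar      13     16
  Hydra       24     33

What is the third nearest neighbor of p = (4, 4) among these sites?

Since √ is increasing, it suffices to compare squared distances:
d²(p, Cygnus) = 25 + 169 = 194
d²(p, Lyra) = 441 + 225 = 666
d²(p, Gemma) = 729 + 25 = 754
d²(p, Orion) = 676 + 121 = 797
d²(p, Quasar) = 81 + 144 = 225
d²(p, Hydra) = 400 + 841 = 1241
Sorted ascending: Cygnus, Quasar, Lyra, Gemma, … — the third-nearest is Lyra.

Lyra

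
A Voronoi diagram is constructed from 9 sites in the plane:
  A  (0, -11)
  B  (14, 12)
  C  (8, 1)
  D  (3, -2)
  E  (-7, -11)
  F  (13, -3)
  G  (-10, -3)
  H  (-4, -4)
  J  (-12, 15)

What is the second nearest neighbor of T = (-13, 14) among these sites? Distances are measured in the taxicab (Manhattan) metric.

G

d(T,A) = 13 + 25 = 38
d(T,B) = 27 + 2 = 29
d(T,C) = 21 + 13 = 34
d(T,D) = 16 + 16 = 32
d(T,E) = 6 + 25 = 31
d(T,F) = 26 + 17 = 43
d(T,G) = 3 + 17 = 20
d(T,H) = 9 + 18 = 27
d(T,J) = 1 + 1 = 2
Sorted ascending: J, G, H, … — the second-nearest is G.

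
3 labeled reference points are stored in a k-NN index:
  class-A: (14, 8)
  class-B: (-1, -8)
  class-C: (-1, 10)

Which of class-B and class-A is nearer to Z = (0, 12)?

class-A

Compare squared distances:
d²(Z, class-B) = (0−(-1))² + (12−(-8))² = 1 + 400 = 401
d²(Z, class-A) = (0−14)² + (12−8)² = 196 + 16 = 212
401 > 212, so class-A is closer.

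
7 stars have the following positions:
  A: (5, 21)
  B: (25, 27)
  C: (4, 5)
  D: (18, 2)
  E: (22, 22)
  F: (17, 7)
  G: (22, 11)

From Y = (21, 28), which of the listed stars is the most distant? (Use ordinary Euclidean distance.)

Since √ is increasing, it suffices to compare squared distances:
|YA|² = (21−5)² + (28−21)² = 256 + 49 = 305
|YB|² = (21−25)² + (28−27)² = 16 + 1 = 17
|YC|² = (21−4)² + (28−5)² = 289 + 529 = 818
|YD|² = (21−18)² + (28−2)² = 9 + 676 = 685
|YE|² = (21−22)² + (28−22)² = 1 + 36 = 37
|YF|² = (21−17)² + (28−7)² = 16 + 441 = 457
|YG|² = (21−22)² + (28−11)² = 1 + 289 = 290
The largest is to C.

C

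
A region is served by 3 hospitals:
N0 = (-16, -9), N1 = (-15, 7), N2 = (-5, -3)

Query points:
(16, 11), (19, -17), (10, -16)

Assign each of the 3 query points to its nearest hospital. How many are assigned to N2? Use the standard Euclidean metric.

(16, 11) — d² to each: N0:1424, N1:977, N2:637 → nearest is N2
(19, -17) — d² to each: N0:1289, N1:1732, N2:772 → nearest is N2
(10, -16) — d² to each: N0:725, N1:1154, N2:394 → nearest is N2
3 of the 3 points have N2 as nearest.

3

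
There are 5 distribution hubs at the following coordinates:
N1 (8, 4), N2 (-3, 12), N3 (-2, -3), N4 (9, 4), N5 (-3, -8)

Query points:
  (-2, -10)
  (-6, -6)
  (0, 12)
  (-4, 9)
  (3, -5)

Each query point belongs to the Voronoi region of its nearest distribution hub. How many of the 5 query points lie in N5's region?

(-2, -10) — d² to each: N1:296, N2:485, N3:49, N4:317, N5:5 → nearest is N5
(-6, -6) — d² to each: N1:296, N2:333, N3:25, N4:325, N5:13 → nearest is N5
(0, 12) — d² to each: N1:128, N2:9, N3:229, N4:145, N5:409 → nearest is N2
(-4, 9) — d² to each: N1:169, N2:10, N3:148, N4:194, N5:290 → nearest is N2
(3, -5) — d² to each: N1:106, N2:325, N3:29, N4:117, N5:45 → nearest is N3
2 of the 5 points have N5 as nearest.

2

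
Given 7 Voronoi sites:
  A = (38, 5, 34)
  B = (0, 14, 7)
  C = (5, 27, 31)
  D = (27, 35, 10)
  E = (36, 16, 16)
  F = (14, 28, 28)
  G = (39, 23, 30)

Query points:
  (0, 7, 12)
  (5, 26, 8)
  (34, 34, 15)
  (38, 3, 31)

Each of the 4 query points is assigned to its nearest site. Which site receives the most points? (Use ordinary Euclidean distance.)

B

(0, 7, 12) — d² to each: A:1932, B:74, C:786, D:1517, E:1393, F:893, G:2101 → nearest is B
(5, 26, 8) — d² to each: A:2206, B:170, C:530, D:569, E:1125, F:485, G:1649 → nearest is B
(34, 34, 15) — d² to each: A:1218, B:1620, C:1146, D:75, E:329, F:605, G:371 → nearest is D
(38, 3, 31) — d² to each: A:13, B:2141, C:1665, D:1586, E:398, F:1210, G:402 → nearest is A
Tally — A:1, B:2, D:1. B captures the most (2).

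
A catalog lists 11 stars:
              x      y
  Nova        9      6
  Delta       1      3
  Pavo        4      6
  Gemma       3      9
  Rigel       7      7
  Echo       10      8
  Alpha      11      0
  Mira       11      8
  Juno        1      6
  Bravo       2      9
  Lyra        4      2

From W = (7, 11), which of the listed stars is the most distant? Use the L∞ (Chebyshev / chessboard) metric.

Alpha

d(W, Nova) = max(2, 5) = 5
d(W, Delta) = max(6, 8) = 8
d(W, Pavo) = max(3, 5) = 5
d(W, Gemma) = max(4, 2) = 4
d(W, Rigel) = max(0, 4) = 4
d(W, Echo) = max(3, 3) = 3
d(W, Alpha) = max(4, 11) = 11
d(W, Mira) = max(4, 3) = 4
d(W, Juno) = max(6, 5) = 6
d(W, Bravo) = max(5, 2) = 5
d(W, Lyra) = max(3, 9) = 9
The largest is to Alpha.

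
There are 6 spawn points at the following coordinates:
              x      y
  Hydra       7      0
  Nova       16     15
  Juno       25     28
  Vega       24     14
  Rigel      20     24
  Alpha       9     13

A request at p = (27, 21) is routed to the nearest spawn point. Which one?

Compare squared distances (the ordering matches that of the actual distances):
d²(p, Hydra) = (27−7)² + (21−0)² = 400 + 441 = 841
d²(p, Nova) = (27−16)² + (21−15)² = 121 + 36 = 157
d²(p, Juno) = (27−25)² + (21−28)² = 4 + 49 = 53
d²(p, Vega) = (27−24)² + (21−14)² = 9 + 49 = 58
d²(p, Rigel) = (27−20)² + (21−24)² = 49 + 9 = 58
d²(p, Alpha) = (27−9)² + (21−13)² = 324 + 64 = 388
The smallest is to Juno, so p lies in the Voronoi region of Juno.

Juno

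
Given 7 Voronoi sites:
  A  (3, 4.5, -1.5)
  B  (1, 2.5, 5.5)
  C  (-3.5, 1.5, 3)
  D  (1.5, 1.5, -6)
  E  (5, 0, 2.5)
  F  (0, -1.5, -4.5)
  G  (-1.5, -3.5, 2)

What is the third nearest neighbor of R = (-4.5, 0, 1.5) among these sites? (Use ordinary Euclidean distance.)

Squared Euclidean distances:
|RA|² = (-4.5−3)² + (0−4.5)² + (1.5−(-1.5))² = 56.25 + 20.25 + 9 = 85.5
|RB|² = (-4.5−1)² + (0−2.5)² + (1.5−5.5)² = 30.25 + 6.25 + 16 = 52.5
|RC|² = (-4.5−(-3.5))² + (0−1.5)² + (1.5−3)² = 1 + 2.25 + 2.25 = 5.5
|RD|² = (-4.5−1.5)² + (0−1.5)² + (1.5−(-6))² = 36 + 2.25 + 56.25 = 94.5
|RE|² = (-4.5−5)² + (0−0)² + (1.5−2.5)² = 90.25 + 0 + 1 = 91.25
|RF|² = (-4.5−0)² + (0−(-1.5))² + (1.5−(-4.5))² = 20.25 + 2.25 + 36 = 58.5
|RG|² = (-4.5−(-1.5))² + (0−(-3.5))² + (1.5−2)² = 9 + 12.25 + 0.25 = 21.5
Sorted ascending: C, G, B, F, … — the third-nearest is B.

B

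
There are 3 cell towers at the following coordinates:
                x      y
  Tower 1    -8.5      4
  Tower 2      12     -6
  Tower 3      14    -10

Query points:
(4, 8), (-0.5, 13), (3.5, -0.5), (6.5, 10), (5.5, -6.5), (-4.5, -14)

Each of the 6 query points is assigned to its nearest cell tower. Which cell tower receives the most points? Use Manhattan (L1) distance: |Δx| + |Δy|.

Tower 1

(4, 8) — d to each: Tower 1:16.5, Tower 2:22, Tower 3:28 → nearest is Tower 1
(-0.5, 13) — d to each: Tower 1:17, Tower 2:31.5, Tower 3:37.5 → nearest is Tower 1
(3.5, -0.5) — d to each: Tower 1:16.5, Tower 2:14, Tower 3:20 → nearest is Tower 2
(6.5, 10) — d to each: Tower 1:21, Tower 2:21.5, Tower 3:27.5 → nearest is Tower 1
(5.5, -6.5) — d to each: Tower 1:24.5, Tower 2:7, Tower 3:12 → nearest is Tower 2
(-4.5, -14) — d to each: Tower 1:22, Tower 2:24.5, Tower 3:22.5 → nearest is Tower 1
Tally — Tower 1:4, Tower 2:2. Tower 1 captures the most (4).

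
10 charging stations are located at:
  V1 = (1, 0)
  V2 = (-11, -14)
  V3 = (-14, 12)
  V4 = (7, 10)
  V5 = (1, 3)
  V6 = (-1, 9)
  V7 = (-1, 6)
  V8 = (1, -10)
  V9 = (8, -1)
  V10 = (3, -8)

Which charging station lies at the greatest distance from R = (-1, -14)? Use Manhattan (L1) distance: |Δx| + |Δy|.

V3

d(R,V1) = 2 + 14 = 16
d(R,V2) = 10 + 0 = 10
d(R,V3) = 13 + 26 = 39
d(R,V4) = 8 + 24 = 32
d(R,V5) = 2 + 17 = 19
d(R,V6) = 0 + 23 = 23
d(R,V7) = 0 + 20 = 20
d(R,V8) = 2 + 4 = 6
d(R,V9) = 9 + 13 = 22
d(R, V10) = 4 + 6 = 10
The largest is to V3.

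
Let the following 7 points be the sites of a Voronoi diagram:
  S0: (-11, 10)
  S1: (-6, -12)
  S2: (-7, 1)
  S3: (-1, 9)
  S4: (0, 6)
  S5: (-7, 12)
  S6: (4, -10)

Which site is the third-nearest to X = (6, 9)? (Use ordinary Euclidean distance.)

Compare squared distances (the ordering matches that of the actual distances):
|XS0|² = (6−(-11))² + (9−10)² = 289 + 1 = 290
|XS1|² = (6−(-6))² + (9−(-12))² = 144 + 441 = 585
|XS2|² = (6−(-7))² + (9−1)² = 169 + 64 = 233
|XS3|² = (6−(-1))² + (9−9)² = 49 + 0 = 49
|XS4|² = (6−0)² + (9−6)² = 36 + 9 = 45
|XS5|² = (6−(-7))² + (9−12)² = 169 + 9 = 178
|XS6|² = (6−4)² + (9−(-10))² = 4 + 361 = 365
Sorted ascending: S4, S3, S5, S2, … — the third-nearest is S5.

S5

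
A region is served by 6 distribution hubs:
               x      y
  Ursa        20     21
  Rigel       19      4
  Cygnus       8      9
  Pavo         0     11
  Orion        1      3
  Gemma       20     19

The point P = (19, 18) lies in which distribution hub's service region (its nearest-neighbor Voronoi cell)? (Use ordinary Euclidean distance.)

Gemma

Squared Euclidean distances:
d²(P, Ursa) = (19−20)² + (18−21)² = 1 + 9 = 10
d²(P, Rigel) = (19−19)² + (18−4)² = 0 + 196 = 196
d²(P, Cygnus) = (19−8)² + (18−9)² = 121 + 81 = 202
d²(P, Pavo) = (19−0)² + (18−11)² = 361 + 49 = 410
d²(P, Orion) = (19−1)² + (18−3)² = 324 + 225 = 549
d²(P, Gemma) = (19−20)² + (18−19)² = 1 + 1 = 2
The smallest is to Gemma, so P lies in the Voronoi region of Gemma.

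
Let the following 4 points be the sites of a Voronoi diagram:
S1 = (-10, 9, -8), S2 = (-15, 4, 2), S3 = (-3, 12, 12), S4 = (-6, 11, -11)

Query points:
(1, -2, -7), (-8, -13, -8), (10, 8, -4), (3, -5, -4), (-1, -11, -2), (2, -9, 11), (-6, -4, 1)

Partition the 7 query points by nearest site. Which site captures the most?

S2

(1, -2, -7) — d² to each: S1:243, S2:373, S3:573, S4:234 → nearest is S4
(-8, -13, -8) — d² to each: S1:488, S2:438, S3:1050, S4:589 → nearest is S2
(10, 8, -4) — d² to each: S1:417, S2:677, S3:441, S4:314 → nearest is S4
(3, -5, -4) — d² to each: S1:381, S2:441, S3:581, S4:386 → nearest is S1
(-1, -11, -2) — d² to each: S1:517, S2:437, S3:729, S4:590 → nearest is S2
(2, -9, 11) — d² to each: S1:829, S2:539, S3:467, S4:948 → nearest is S3
(-6, -4, 1) — d² to each: S1:266, S2:146, S3:386, S4:369 → nearest is S2
Tally — S1:1, S2:3, S3:1, S4:2. S2 captures the most (3).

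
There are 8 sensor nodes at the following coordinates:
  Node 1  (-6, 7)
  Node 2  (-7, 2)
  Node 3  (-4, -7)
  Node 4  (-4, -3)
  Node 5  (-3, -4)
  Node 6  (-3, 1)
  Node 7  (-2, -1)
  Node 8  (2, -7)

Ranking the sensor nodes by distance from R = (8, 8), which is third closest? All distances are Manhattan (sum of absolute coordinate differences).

Node 7

d(R, Node 1) = 14 + 1 = 15
d(R, Node 2) = 15 + 6 = 21
d(R, Node 3) = 12 + 15 = 27
d(R, Node 4) = 12 + 11 = 23
d(R, Node 5) = 11 + 12 = 23
d(R, Node 6) = 11 + 7 = 18
d(R, Node 7) = 10 + 9 = 19
d(R, Node 8) = 6 + 15 = 21
Sorted ascending: Node 1, Node 6, Node 7, Node 2, … — the third-nearest is Node 7.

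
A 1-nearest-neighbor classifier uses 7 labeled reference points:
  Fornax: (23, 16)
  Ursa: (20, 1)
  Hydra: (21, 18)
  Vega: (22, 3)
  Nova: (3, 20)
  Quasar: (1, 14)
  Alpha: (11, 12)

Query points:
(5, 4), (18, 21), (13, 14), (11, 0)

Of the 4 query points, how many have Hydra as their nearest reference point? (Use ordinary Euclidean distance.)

1

(5, 4) — d² to each: Fornax:468, Ursa:234, Hydra:452, Vega:290, Nova:260, Quasar:116, Alpha:100 → nearest is Alpha
(18, 21) — d² to each: Fornax:50, Ursa:404, Hydra:18, Vega:340, Nova:226, Quasar:338, Alpha:130 → nearest is Hydra
(13, 14) — d² to each: Fornax:104, Ursa:218, Hydra:80, Vega:202, Nova:136, Quasar:144, Alpha:8 → nearest is Alpha
(11, 0) — d² to each: Fornax:400, Ursa:82, Hydra:424, Vega:130, Nova:464, Quasar:296, Alpha:144 → nearest is Ursa
1 of the 4 points has Hydra as nearest.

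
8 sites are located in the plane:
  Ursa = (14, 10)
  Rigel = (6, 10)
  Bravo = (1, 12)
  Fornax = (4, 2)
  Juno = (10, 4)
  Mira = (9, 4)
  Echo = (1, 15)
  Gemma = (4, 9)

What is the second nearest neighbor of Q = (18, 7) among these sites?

Juno

Since √ is increasing, it suffices to compare squared distances:
d²(Q, Ursa) = 16 + 9 = 25
d²(Q, Rigel) = 144 + 9 = 153
d²(Q, Bravo) = 289 + 25 = 314
d²(Q, Fornax) = 196 + 25 = 221
d²(Q, Juno) = 64 + 9 = 73
d²(Q, Mira) = 81 + 9 = 90
d²(Q, Echo) = 289 + 64 = 353
d²(Q, Gemma) = 196 + 4 = 200
Sorted ascending: Ursa, Juno, Mira, … — the second-nearest is Juno.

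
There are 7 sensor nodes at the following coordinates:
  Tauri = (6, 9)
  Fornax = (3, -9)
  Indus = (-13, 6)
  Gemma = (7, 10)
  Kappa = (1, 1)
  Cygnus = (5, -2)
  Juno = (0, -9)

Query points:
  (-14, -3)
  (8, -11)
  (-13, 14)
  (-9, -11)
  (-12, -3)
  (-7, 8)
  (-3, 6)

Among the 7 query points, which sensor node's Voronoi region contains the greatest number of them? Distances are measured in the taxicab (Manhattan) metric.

(-14, -3) — d to each: Tauri:32, Fornax:23, Indus:10, Gemma:34, Kappa:19, Cygnus:20, Juno:20 → nearest is Indus
(8, -11) — d to each: Tauri:22, Fornax:7, Indus:38, Gemma:22, Kappa:19, Cygnus:12, Juno:10 → nearest is Fornax
(-13, 14) — d to each: Tauri:24, Fornax:39, Indus:8, Gemma:24, Kappa:27, Cygnus:34, Juno:36 → nearest is Indus
(-9, -11) — d to each: Tauri:35, Fornax:14, Indus:21, Gemma:37, Kappa:22, Cygnus:23, Juno:11 → nearest is Juno
(-12, -3) — d to each: Tauri:30, Fornax:21, Indus:10, Gemma:32, Kappa:17, Cygnus:18, Juno:18 → nearest is Indus
(-7, 8) — d to each: Tauri:14, Fornax:27, Indus:8, Gemma:16, Kappa:15, Cygnus:22, Juno:24 → nearest is Indus
(-3, 6) — d to each: Tauri:12, Fornax:21, Indus:10, Gemma:14, Kappa:9, Cygnus:16, Juno:18 → nearest is Kappa
Tally — Fornax:1, Indus:4, Kappa:1, Juno:1. Indus captures the most (4).

Indus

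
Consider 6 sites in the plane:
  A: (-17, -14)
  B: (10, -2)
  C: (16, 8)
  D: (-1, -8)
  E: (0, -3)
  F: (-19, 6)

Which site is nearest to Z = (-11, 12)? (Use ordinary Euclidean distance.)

Since √ is increasing, it suffices to compare squared distances:
|ZA|² = 36 + 676 = 712
|ZB|² = 441 + 196 = 637
|ZC|² = 729 + 16 = 745
|ZD|² = 100 + 400 = 500
|ZE|² = 121 + 225 = 346
|ZF|² = 64 + 36 = 100
F is nearest.

F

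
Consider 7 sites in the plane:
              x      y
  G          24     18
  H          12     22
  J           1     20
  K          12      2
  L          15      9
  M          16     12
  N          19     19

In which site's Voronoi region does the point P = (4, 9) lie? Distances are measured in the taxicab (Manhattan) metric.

L

d(P,G) = |4−24| + |9−18| = 20 + 9 = 29
d(P,H) = |4−12| + |9−22| = 8 + 13 = 21
d(P,J) = |4−1| + |9−20| = 3 + 11 = 14
d(P,K) = |4−12| + |9−2| = 8 + 7 = 15
d(P,L) = |4−15| + |9−9| = 11 + 0 = 11
d(P,M) = |4−16| + |9−12| = 12 + 3 = 15
d(P,N) = |4−19| + |9−19| = 15 + 10 = 25
Minimum is at L.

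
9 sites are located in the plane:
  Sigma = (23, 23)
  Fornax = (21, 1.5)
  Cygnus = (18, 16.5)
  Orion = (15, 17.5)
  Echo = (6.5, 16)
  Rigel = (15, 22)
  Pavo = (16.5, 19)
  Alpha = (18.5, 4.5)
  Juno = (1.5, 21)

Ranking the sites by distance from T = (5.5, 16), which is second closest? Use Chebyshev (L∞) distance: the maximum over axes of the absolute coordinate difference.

Juno

d(T, Sigma) = max(17.5, 7) = 17.5
d(T, Fornax) = max(15.5, 14.5) = 15.5
d(T, Cygnus) = max(12.5, 0.5) = 12.5
d(T, Orion) = max(9.5, 1.5) = 9.5
d(T, Echo) = max(1, 0) = 1
d(T, Rigel) = max(9.5, 6) = 9.5
d(T, Pavo) = max(11, 3) = 11
d(T, Alpha) = max(13, 11.5) = 13
d(T, Juno) = max(4, 5) = 5
Sorted ascending: Echo, Juno, Orion, … — the second-nearest is Juno.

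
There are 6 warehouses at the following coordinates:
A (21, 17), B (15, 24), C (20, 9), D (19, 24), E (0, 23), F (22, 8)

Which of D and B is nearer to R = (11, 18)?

Compare squared distances:
|RD|² = (11−19)² + (18−24)² = 64 + 36 = 100
|RB|² = (11−15)² + (18−24)² = 16 + 36 = 52
100 > 52, so B is closer.

B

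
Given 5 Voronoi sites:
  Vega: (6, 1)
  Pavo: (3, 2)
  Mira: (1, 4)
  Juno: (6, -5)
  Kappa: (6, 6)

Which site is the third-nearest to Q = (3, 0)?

Since √ is increasing, it suffices to compare squared distances:
d²(Q, Vega) = (3−6)² + (0−1)² = 9 + 1 = 10
d²(Q, Pavo) = (3−3)² + (0−2)² = 0 + 4 = 4
d²(Q, Mira) = (3−1)² + (0−4)² = 4 + 16 = 20
d²(Q, Juno) = (3−6)² + (0−(-5))² = 9 + 25 = 34
d²(Q, Kappa) = (3−6)² + (0−6)² = 9 + 36 = 45
Sorted ascending: Pavo, Vega, Mira, Juno, … — the third-nearest is Mira.

Mira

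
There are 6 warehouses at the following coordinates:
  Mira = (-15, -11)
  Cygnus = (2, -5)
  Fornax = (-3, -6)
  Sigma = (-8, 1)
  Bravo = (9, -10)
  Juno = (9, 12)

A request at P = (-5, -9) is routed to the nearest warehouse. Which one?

Fornax

Since √ is increasing, it suffices to compare squared distances:
d²(P, Mira) = (-5−(-15))² + (-9−(-11))² = 100 + 4 = 104
d²(P, Cygnus) = (-5−2)² + (-9−(-5))² = 49 + 16 = 65
d²(P, Fornax) = (-5−(-3))² + (-9−(-6))² = 4 + 9 = 13
d²(P, Sigma) = (-5−(-8))² + (-9−1)² = 9 + 100 = 109
d²(P, Bravo) = (-5−9)² + (-9−(-10))² = 196 + 1 = 197
d²(P, Juno) = (-5−9)² + (-9−12)² = 196 + 441 = 637
The smallest is to Fornax, so P lies in the Voronoi region of Fornax.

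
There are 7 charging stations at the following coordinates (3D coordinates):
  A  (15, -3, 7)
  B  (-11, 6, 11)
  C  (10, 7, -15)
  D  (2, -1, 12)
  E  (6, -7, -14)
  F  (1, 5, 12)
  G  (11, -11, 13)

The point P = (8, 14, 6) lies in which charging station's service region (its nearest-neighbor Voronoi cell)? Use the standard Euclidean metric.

Since √ is increasing, it suffices to compare squared distances:
|PA|² = (8−15)² + (14−(-3))² + (6−7)² = 49 + 289 + 1 = 339
|PB|² = (8−(-11))² + (14−6)² + (6−11)² = 361 + 64 + 25 = 450
|PC|² = (8−10)² + (14−7)² + (6−(-15))² = 4 + 49 + 441 = 494
|PD|² = (8−2)² + (14−(-1))² + (6−12)² = 36 + 225 + 36 = 297
|PE|² = (8−6)² + (14−(-7))² + (6−(-14))² = 4 + 441 + 400 = 845
|PF|² = (8−1)² + (14−5)² + (6−12)² = 49 + 81 + 36 = 166
|PG|² = (8−11)² + (14−(-11))² + (6−13)² = 9 + 625 + 49 = 683
The smallest is to F, so P lies in the Voronoi region of F.

F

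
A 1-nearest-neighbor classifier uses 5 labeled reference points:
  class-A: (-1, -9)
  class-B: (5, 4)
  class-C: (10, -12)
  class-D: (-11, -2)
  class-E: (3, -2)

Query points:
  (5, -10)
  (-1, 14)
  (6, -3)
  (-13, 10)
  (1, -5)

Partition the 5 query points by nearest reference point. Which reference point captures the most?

class-E

(5, -10) — d² to each: class-A:37, class-B:196, class-C:29, class-D:320, class-E:68 → nearest is class-C
(-1, 14) — d² to each: class-A:529, class-B:136, class-C:797, class-D:356, class-E:272 → nearest is class-B
(6, -3) — d² to each: class-A:85, class-B:50, class-C:97, class-D:290, class-E:10 → nearest is class-E
(-13, 10) — d² to each: class-A:505, class-B:360, class-C:1013, class-D:148, class-E:400 → nearest is class-D
(1, -5) — d² to each: class-A:20, class-B:97, class-C:130, class-D:153, class-E:13 → nearest is class-E
Tally — class-B:1, class-C:1, class-D:1, class-E:2. class-E captures the most (2).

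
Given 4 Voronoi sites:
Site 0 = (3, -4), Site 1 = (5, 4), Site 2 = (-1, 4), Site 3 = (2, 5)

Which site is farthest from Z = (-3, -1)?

Site 1

Since √ is increasing, it suffices to compare squared distances:
d²(Z, Site 0) = 36 + 9 = 45
d²(Z, Site 1) = 64 + 25 = 89
d²(Z, Site 2) = 4 + 25 = 29
d²(Z, Site 3) = 25 + 36 = 61
The largest is to Site 1.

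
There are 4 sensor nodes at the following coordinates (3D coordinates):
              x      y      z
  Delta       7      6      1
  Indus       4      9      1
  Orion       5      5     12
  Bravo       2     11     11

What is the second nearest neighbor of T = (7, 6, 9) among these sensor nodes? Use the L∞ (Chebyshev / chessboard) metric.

d(T, Delta) = max(0, 0, 8) = 8
d(T, Indus) = max(3, 3, 8) = 8
d(T, Orion) = max(2, 1, 3) = 3
d(T, Bravo) = max(5, 5, 2) = 5
Sorted ascending: Orion, Bravo, Delta, … — the second-nearest is Bravo.

Bravo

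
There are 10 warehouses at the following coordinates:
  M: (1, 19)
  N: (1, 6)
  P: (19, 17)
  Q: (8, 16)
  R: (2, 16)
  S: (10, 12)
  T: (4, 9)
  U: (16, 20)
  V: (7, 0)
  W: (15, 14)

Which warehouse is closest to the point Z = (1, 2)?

Compare squared distances (the ordering matches that of the actual distances):
|ZM|² = (1−1)² + (2−19)² = 0 + 289 = 289
|ZN|² = (1−1)² + (2−6)² = 0 + 16 = 16
|ZP|² = (1−19)² + (2−17)² = 324 + 225 = 549
|ZQ|² = (1−8)² + (2−16)² = 49 + 196 = 245
|ZR|² = (1−2)² + (2−16)² = 1 + 196 = 197
|ZS|² = (1−10)² + (2−12)² = 81 + 100 = 181
|ZT|² = (1−4)² + (2−9)² = 9 + 49 = 58
|ZU|² = (1−16)² + (2−20)² = 225 + 324 = 549
|ZV|² = (1−7)² + (2−0)² = 36 + 4 = 40
|ZW|² = (1−15)² + (2−14)² = 196 + 144 = 340
N is nearest.

N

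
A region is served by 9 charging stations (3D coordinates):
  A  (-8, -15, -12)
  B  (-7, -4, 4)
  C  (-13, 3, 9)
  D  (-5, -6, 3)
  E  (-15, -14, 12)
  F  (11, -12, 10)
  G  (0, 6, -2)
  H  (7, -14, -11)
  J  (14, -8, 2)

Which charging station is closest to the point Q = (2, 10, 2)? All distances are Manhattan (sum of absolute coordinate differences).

d(Q,A) = |2−(-8)| + |10−(-15)| + |2−(-12)| = 10 + 25 + 14 = 49
d(Q,B) = |2−(-7)| + |10−(-4)| + |2−4| = 9 + 14 + 2 = 25
d(Q,C) = |2−(-13)| + |10−3| + |2−9| = 15 + 7 + 7 = 29
d(Q,D) = |2−(-5)| + |10−(-6)| + |2−3| = 7 + 16 + 1 = 24
d(Q,E) = |2−(-15)| + |10−(-14)| + |2−12| = 17 + 24 + 10 = 51
d(Q,F) = |2−11| + |10−(-12)| + |2−10| = 9 + 22 + 8 = 39
d(Q,G) = |2−0| + |10−6| + |2−(-2)| = 2 + 4 + 4 = 10
d(Q,H) = |2−7| + |10−(-14)| + |2−(-11)| = 5 + 24 + 13 = 42
d(Q,J) = |2−14| + |10−(-8)| + |2−2| = 12 + 18 + 0 = 30
G is nearest.

G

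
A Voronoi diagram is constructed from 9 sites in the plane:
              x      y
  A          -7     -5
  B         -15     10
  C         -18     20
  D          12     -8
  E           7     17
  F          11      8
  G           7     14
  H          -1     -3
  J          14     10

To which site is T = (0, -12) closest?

H

Since √ is increasing, it suffices to compare squared distances:
|TA|² = (0−(-7))² + (-12−(-5))² = 49 + 49 = 98
|TB|² = (0−(-15))² + (-12−10)² = 225 + 484 = 709
|TC|² = (0−(-18))² + (-12−20)² = 324 + 1024 = 1348
|TD|² = (0−12)² + (-12−(-8))² = 144 + 16 = 160
|TE|² = (0−7)² + (-12−17)² = 49 + 841 = 890
|TF|² = (0−11)² + (-12−8)² = 121 + 400 = 521
|TG|² = (0−7)² + (-12−14)² = 49 + 676 = 725
|TH|² = (0−(-1))² + (-12−(-3))² = 1 + 81 = 82
|TJ|² = (0−14)² + (-12−10)² = 196 + 484 = 680
H is nearest.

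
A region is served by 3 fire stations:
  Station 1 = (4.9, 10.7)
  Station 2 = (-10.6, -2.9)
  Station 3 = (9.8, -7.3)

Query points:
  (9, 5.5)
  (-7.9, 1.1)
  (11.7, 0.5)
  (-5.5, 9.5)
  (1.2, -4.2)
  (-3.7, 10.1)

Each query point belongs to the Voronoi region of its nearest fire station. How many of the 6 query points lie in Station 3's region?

2

(9, 5.5) — d² to each: Station 1:43.85, Station 2:454.72, Station 3:164.48 → nearest is Station 1
(-7.9, 1.1) — d² to each: Station 1:256, Station 2:23.29, Station 3:383.85 → nearest is Station 2
(11.7, 0.5) — d² to each: Station 1:150.28, Station 2:508.85, Station 3:64.45 → nearest is Station 3
(-5.5, 9.5) — d² to each: Station 1:109.6, Station 2:179.77, Station 3:516.33 → nearest is Station 1
(1.2, -4.2) — d² to each: Station 1:235.7, Station 2:140.93, Station 3:83.57 → nearest is Station 3
(-3.7, 10.1) — d² to each: Station 1:74.32, Station 2:216.61, Station 3:485.01 → nearest is Station 1
2 of the 6 points have Station 3 as nearest.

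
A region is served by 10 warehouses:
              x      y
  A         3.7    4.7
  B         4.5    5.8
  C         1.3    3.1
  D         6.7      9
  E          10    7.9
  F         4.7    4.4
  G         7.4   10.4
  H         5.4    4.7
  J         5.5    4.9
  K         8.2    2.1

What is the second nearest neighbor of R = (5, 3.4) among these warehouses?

Squared Euclidean distances:
|RA|² = (5−3.7)² + (3.4−4.7)² = 1.69 + 1.69 = 3.38
|RB|² = (5−4.5)² + (3.4−5.8)² = 0.25 + 5.76 = 6.01
|RC|² = (5−1.3)² + (3.4−3.1)² = 13.69 + 0.09 = 13.78
|RD|² = (5−6.7)² + (3.4−9)² = 2.89 + 31.36 = 34.25
|RE|² = (5−10)² + (3.4−7.9)² = 25 + 20.25 = 45.25
|RF|² = (5−4.7)² + (3.4−4.4)² = 0.09 + 1 = 1.09
|RG|² = (5−7.4)² + (3.4−10.4)² = 5.76 + 49 = 54.76
|RH|² = (5−5.4)² + (3.4−4.7)² = 0.16 + 1.69 = 1.85
|RJ|² = (5−5.5)² + (3.4−4.9)² = 0.25 + 2.25 = 2.5
|RK|² = (5−8.2)² + (3.4−2.1)² = 10.24 + 1.69 = 11.93
Sorted ascending: F, H, J, … — the second-nearest is H.

H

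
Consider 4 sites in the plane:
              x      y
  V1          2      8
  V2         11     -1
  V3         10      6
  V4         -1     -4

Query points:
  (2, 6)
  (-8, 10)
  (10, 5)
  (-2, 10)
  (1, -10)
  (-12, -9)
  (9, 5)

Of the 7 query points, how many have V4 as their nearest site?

(2, 6) — d² to each: V1:4, V2:130, V3:64, V4:109 → nearest is V1
(-8, 10) — d² to each: V1:104, V2:482, V3:340, V4:245 → nearest is V1
(10, 5) — d² to each: V1:73, V2:37, V3:1, V4:202 → nearest is V3
(-2, 10) — d² to each: V1:20, V2:290, V3:160, V4:197 → nearest is V1
(1, -10) — d² to each: V1:325, V2:181, V3:337, V4:40 → nearest is V4
(-12, -9) — d² to each: V1:485, V2:593, V3:709, V4:146 → nearest is V4
(9, 5) — d² to each: V1:58, V2:40, V3:2, V4:181 → nearest is V3
2 of the 7 points have V4 as nearest.

2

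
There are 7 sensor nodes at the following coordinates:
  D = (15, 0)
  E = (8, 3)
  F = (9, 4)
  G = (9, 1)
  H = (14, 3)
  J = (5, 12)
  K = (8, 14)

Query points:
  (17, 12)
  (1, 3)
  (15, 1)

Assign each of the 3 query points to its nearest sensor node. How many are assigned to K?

1

(17, 12) — d² to each: D:148, E:162, F:128, G:185, H:90, J:144, K:85 → nearest is K
(1, 3) — d² to each: D:205, E:49, F:65, G:68, H:169, J:97, K:170 → nearest is E
(15, 1) — d² to each: D:1, E:53, F:45, G:36, H:5, J:221, K:218 → nearest is D
1 of the 3 points has K as nearest.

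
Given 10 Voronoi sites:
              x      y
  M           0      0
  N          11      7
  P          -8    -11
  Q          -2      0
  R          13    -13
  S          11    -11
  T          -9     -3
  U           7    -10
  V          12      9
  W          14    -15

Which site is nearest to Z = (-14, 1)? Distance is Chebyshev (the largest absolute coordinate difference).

d(Z,M) = max(14, 1) = 14
d(Z,N) = max(25, 6) = 25
d(Z,P) = max(6, 12) = 12
d(Z,Q) = max(12, 1) = 12
d(Z,R) = max(27, 14) = 27
d(Z,S) = max(25, 12) = 25
d(Z,T) = max(5, 4) = 5
d(Z,U) = max(21, 11) = 21
d(Z,V) = max(26, 8) = 26
d(Z,W) = max(28, 16) = 28
The smallest is to T, so Z lies in the Voronoi region of T.

T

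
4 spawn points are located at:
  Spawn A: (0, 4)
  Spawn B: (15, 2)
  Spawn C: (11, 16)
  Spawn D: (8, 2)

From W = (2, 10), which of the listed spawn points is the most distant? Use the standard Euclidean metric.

Compare squared distances (the ordering matches that of the actual distances):
d²(W, Spawn A) = (2−0)² + (10−4)² = 4 + 36 = 40
d²(W, Spawn B) = (2−15)² + (10−2)² = 169 + 64 = 233
d²(W, Spawn C) = (2−11)² + (10−16)² = 81 + 36 = 117
d²(W, Spawn D) = (2−8)² + (10−2)² = 36 + 64 = 100
The largest is to Spawn B.

Spawn B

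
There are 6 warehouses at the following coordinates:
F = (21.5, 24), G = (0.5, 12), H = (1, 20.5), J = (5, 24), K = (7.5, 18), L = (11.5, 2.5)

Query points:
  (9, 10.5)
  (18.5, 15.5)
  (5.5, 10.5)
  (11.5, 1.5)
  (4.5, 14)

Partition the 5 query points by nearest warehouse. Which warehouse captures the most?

(9, 10.5) — d² to each: F:338.5, G:74.5, H:164, J:198.25, K:58.5, L:70.25 → nearest is K
(18.5, 15.5) — d² to each: F:81.25, G:336.25, H:331.25, J:254.5, K:127.25, L:218 → nearest is F
(5.5, 10.5) — d² to each: F:438.25, G:27.25, H:120.25, J:182.5, K:60.25, L:100 → nearest is G
(11.5, 1.5) — d² to each: F:606.25, G:231.25, H:471.25, J:548.5, K:288.25, L:1 → nearest is L
(4.5, 14) — d² to each: F:389, G:20, H:54.5, J:100.25, K:25, L:181.25 → nearest is G
Tally — F:1, G:2, K:1, L:1. G captures the most (2).

G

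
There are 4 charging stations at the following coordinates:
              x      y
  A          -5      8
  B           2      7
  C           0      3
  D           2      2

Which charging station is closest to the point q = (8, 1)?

D

Since √ is increasing, it suffices to compare squared distances:
|qA|² = (8−(-5))² + (1−8)² = 169 + 49 = 218
|qB|² = (8−2)² + (1−7)² = 36 + 36 = 72
|qC|² = (8−0)² + (1−3)² = 64 + 4 = 68
|qD|² = (8−2)² + (1−2)² = 36 + 1 = 37
Minimum is at D.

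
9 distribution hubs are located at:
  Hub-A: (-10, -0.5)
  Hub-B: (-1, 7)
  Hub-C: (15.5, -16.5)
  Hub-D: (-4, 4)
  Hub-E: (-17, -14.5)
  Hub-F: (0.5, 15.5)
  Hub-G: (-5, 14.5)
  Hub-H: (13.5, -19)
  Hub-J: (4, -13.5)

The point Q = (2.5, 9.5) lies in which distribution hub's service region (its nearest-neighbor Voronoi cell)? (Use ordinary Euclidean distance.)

Since √ is increasing, it suffices to compare squared distances:
d²(Q, Hub-A) = (2.5−(-10))² + (9.5−(-0.5))² = 156.25 + 100 = 256.25
d²(Q, Hub-B) = (2.5−(-1))² + (9.5−7)² = 12.25 + 6.25 = 18.5
d²(Q, Hub-C) = (2.5−15.5)² + (9.5−(-16.5))² = 169 + 676 = 845
d²(Q, Hub-D) = (2.5−(-4))² + (9.5−4)² = 42.25 + 30.25 = 72.5
d²(Q, Hub-E) = (2.5−(-17))² + (9.5−(-14.5))² = 380.25 + 576 = 956.25
d²(Q, Hub-F) = (2.5−0.5)² + (9.5−15.5)² = 4 + 36 = 40
d²(Q, Hub-G) = (2.5−(-5))² + (9.5−14.5)² = 56.25 + 25 = 81.25
d²(Q, Hub-H) = (2.5−13.5)² + (9.5−(-19))² = 121 + 812.25 = 933.25
d²(Q, Hub-J) = (2.5−4)² + (9.5−(-13.5))² = 2.25 + 529 = 531.25
Hub-B is nearest.

Hub-B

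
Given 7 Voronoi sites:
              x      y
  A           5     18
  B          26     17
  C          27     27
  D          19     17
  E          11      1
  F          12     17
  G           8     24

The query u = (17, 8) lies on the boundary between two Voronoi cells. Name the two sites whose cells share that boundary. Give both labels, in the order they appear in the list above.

D and E

Squared distances from u to each site:
|uA|² = (17−5)² + (8−18)² = 144 + 100 = 244
|uB|² = (17−26)² + (8−17)² = 81 + 81 = 162
|uC|² = (17−27)² + (8−27)² = 100 + 361 = 461
|uD|² = (17−19)² + (8−17)² = 4 + 81 = 85
|uE|² = (17−11)² + (8−1)² = 36 + 49 = 85
|uF|² = (17−12)² + (8−17)² = 25 + 81 = 106
|uG|² = (17−8)² + (8−24)² = 81 + 256 = 337
u is equidistant from D and E (both at squared distance 85), and every other site is strictly farther — so u lies on the D–E Voronoi edge.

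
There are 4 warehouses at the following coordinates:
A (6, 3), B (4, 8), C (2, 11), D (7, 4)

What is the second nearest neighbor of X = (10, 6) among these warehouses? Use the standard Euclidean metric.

A

Since √ is increasing, it suffices to compare squared distances:
|XA|² = (10−6)² + (6−3)² = 16 + 9 = 25
|XB|² = (10−4)² + (6−8)² = 36 + 4 = 40
|XC|² = (10−2)² + (6−11)² = 64 + 25 = 89
|XD|² = (10−7)² + (6−4)² = 9 + 4 = 13
Sorted ascending: D, A, B, … — the second-nearest is A.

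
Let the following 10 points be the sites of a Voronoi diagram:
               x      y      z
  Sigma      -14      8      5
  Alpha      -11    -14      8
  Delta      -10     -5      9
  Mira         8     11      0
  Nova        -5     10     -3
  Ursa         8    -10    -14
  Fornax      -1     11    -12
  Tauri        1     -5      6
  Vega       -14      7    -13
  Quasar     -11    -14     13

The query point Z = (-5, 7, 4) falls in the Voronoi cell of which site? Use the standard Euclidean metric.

Squared Euclidean distances:
d²(Z, Sigma) = 81 + 1 + 1 = 83
d²(Z, Alpha) = 36 + 441 + 16 = 493
d²(Z, Delta) = 25 + 144 + 25 = 194
d²(Z, Mira) = 169 + 16 + 16 = 201
d²(Z, Nova) = 0 + 9 + 49 = 58
d²(Z, Ursa) = 169 + 289 + 324 = 782
d²(Z, Fornax) = 16 + 16 + 256 = 288
d²(Z, Tauri) = 36 + 144 + 4 = 184
d²(Z, Vega) = 81 + 0 + 289 = 370
d²(Z, Quasar) = 36 + 441 + 81 = 558
Minimum is at Nova.

Nova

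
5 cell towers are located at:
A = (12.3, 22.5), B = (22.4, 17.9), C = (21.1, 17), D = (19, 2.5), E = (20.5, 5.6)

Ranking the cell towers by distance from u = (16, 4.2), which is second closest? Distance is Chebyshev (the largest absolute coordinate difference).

d(u,A) = max(3.7, 18.3) = 18.3
d(u,B) = max(6.4, 13.7) = 13.7
d(u,C) = max(5.1, 12.8) = 12.8
d(u,D) = max(3, 1.7) = 3
d(u,E) = max(4.5, 1.4) = 4.5
Sorted ascending: D, E, C, … — the second-nearest is E.

E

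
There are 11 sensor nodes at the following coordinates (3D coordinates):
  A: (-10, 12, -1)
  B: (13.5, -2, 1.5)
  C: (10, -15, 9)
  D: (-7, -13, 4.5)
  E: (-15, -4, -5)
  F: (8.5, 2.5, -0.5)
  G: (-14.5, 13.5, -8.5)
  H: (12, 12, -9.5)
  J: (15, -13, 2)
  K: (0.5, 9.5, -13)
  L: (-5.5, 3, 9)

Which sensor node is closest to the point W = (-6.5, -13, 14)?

Since √ is increasing, it suffices to compare squared distances:
|WA|² = 12.25 + 625 + 225 = 862.25
|WB|² = 400 + 121 + 156.25 = 677.25
|WC|² = 272.25 + 4 + 25 = 301.25
|WD|² = 0.25 + 0 + 90.25 = 90.5
|WE|² = 72.25 + 81 + 361 = 514.25
|WF|² = 225 + 240.25 + 210.25 = 675.5
|WG|² = 64 + 702.25 + 506.25 = 1272.5
|WH|² = 342.25 + 625 + 552.25 = 1519.5
|WJ|² = 462.25 + 0 + 144 = 606.25
|WK|² = 49 + 506.25 + 729 = 1284.25
|WL|² = 1 + 256 + 25 = 282
Minimum is at D.

D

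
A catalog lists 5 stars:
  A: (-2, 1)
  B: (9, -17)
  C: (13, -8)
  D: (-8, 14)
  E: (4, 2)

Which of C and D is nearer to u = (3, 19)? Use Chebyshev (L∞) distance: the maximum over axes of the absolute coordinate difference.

D

d(u,C) = max(10, 27) = 27
d(u,D) = max(11, 5) = 11
27 > 11, so D is closer.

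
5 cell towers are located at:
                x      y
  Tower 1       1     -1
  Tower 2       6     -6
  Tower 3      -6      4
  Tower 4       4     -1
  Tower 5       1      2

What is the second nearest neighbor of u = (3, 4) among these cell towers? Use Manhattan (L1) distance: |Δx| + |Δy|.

Tower 4

d(u, Tower 1) = 2 + 5 = 7
d(u, Tower 2) = 3 + 10 = 13
d(u, Tower 3) = 9 + 0 = 9
d(u, Tower 4) = 1 + 5 = 6
d(u, Tower 5) = 2 + 2 = 4
Sorted ascending: Tower 5, Tower 4, Tower 1, … — the second-nearest is Tower 4.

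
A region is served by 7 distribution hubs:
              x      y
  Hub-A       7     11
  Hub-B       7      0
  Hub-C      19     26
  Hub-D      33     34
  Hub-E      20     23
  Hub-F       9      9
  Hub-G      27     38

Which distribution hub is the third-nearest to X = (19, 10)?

Squared Euclidean distances:
d²(X, Hub-A) = (19−7)² + (10−11)² = 144 + 1 = 145
d²(X, Hub-B) = (19−7)² + (10−0)² = 144 + 100 = 244
d²(X, Hub-C) = (19−19)² + (10−26)² = 0 + 256 = 256
d²(X, Hub-D) = (19−33)² + (10−34)² = 196 + 576 = 772
d²(X, Hub-E) = (19−20)² + (10−23)² = 1 + 169 = 170
d²(X, Hub-F) = (19−9)² + (10−9)² = 100 + 1 = 101
d²(X, Hub-G) = (19−27)² + (10−38)² = 64 + 784 = 848
Sorted ascending: Hub-F, Hub-A, Hub-E, Hub-B, … — the third-nearest is Hub-E.

Hub-E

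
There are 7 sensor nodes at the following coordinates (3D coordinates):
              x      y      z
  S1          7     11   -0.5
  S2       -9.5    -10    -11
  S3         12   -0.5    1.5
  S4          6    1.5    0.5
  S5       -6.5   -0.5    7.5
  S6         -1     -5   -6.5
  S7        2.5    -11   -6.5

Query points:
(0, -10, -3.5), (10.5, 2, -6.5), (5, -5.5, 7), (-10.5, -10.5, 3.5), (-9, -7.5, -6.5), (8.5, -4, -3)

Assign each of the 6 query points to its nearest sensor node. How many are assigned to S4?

2

(0, -10, -3.5) — d² to each: S1:499, S2:146.5, S3:259.25, S4:184.25, S5:253.5, S6:35, S7:16.25 → nearest is S7
(10.5, 2, -6.5) — d² to each: S1:129.25, S2:564.25, S3:72.5, S4:69.5, S5:491.25, S6:181.25, S7:233 → nearest is S4
(5, -5.5, 7) — d² to each: S1:332.5, S2:554.5, S3:104.25, S4:92.25, S5:157.5, S6:218.5, S7:218.75 → nearest is S4
(-10.5, -10.5, 3.5) — d² to each: S1:784.5, S2:211.5, S3:610.25, S4:425.25, S5:132, S6:220.5, S7:269.25 → nearest is S5
(-9, -7.5, -6.5) — d² to each: S1:634.25, S2:26.75, S3:554, S4:355, S5:251.25, S6:70.25, S7:144.5 → nearest is S2
(8.5, -4, -3) — d² to each: S1:233.5, S2:424, S3:44.75, S4:48.75, S5:347.5, S6:103.5, S7:97.25 → nearest is S3
2 of the 6 points have S4 as nearest.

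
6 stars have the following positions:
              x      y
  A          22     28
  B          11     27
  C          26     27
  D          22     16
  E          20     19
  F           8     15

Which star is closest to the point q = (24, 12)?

Compare squared distances (the ordering matches that of the actual distances):
|qA|² = (24−22)² + (12−28)² = 4 + 256 = 260
|qB|² = (24−11)² + (12−27)² = 169 + 225 = 394
|qC|² = (24−26)² + (12−27)² = 4 + 225 = 229
|qD|² = (24−22)² + (12−16)² = 4 + 16 = 20
|qE|² = (24−20)² + (12−19)² = 16 + 49 = 65
|qF|² = (24−8)² + (12−15)² = 256 + 9 = 265
The smallest is to D, so q lies in the Voronoi region of D.

D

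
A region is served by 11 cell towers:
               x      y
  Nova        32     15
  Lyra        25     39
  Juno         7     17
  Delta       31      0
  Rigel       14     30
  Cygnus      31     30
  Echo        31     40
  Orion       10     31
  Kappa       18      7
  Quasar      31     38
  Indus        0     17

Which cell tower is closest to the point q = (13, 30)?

Compare squared distances (the ordering matches that of the actual distances):
d²(q, Nova) = (13−32)² + (30−15)² = 361 + 225 = 586
d²(q, Lyra) = (13−25)² + (30−39)² = 144 + 81 = 225
d²(q, Juno) = (13−7)² + (30−17)² = 36 + 169 = 205
d²(q, Delta) = (13−31)² + (30−0)² = 324 + 900 = 1224
d²(q, Rigel) = (13−14)² + (30−30)² = 1 + 0 = 1
d²(q, Cygnus) = (13−31)² + (30−30)² = 324 + 0 = 324
d²(q, Echo) = (13−31)² + (30−40)² = 324 + 100 = 424
d²(q, Orion) = (13−10)² + (30−31)² = 9 + 1 = 10
d²(q, Kappa) = (13−18)² + (30−7)² = 25 + 529 = 554
d²(q, Quasar) = (13−31)² + (30−38)² = 324 + 64 = 388
d²(q, Indus) = (13−0)² + (30−17)² = 169 + 169 = 338
Minimum is at Rigel.

Rigel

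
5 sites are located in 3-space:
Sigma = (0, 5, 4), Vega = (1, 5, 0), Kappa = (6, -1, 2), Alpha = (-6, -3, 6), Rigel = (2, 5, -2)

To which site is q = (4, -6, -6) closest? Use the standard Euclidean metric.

Compare squared distances (the ordering matches that of the actual distances):
d²(q, Sigma) = (4−0)² + (-6−5)² + (-6−4)² = 16 + 121 + 100 = 237
d²(q, Vega) = (4−1)² + (-6−5)² + (-6−0)² = 9 + 121 + 36 = 166
d²(q, Kappa) = (4−6)² + (-6−(-1))² + (-6−2)² = 4 + 25 + 64 = 93
d²(q, Alpha) = (4−(-6))² + (-6−(-3))² + (-6−6)² = 100 + 9 + 144 = 253
d²(q, Rigel) = (4−2)² + (-6−5)² + (-6−(-2))² = 4 + 121 + 16 = 141
Minimum is at Kappa.

Kappa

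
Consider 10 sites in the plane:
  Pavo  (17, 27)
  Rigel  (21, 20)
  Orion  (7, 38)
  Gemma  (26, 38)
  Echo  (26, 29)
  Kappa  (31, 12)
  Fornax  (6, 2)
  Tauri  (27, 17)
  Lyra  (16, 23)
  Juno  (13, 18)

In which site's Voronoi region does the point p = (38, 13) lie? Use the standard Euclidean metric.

Compare squared distances (the ordering matches that of the actual distances):
d²(p, Pavo) = 441 + 196 = 637
d²(p, Rigel) = 289 + 49 = 338
d²(p, Orion) = 961 + 625 = 1586
d²(p, Gemma) = 144 + 625 = 769
d²(p, Echo) = 144 + 256 = 400
d²(p, Kappa) = 49 + 1 = 50
d²(p, Fornax) = 1024 + 121 = 1145
d²(p, Tauri) = 121 + 16 = 137
d²(p, Lyra) = 484 + 100 = 584
d²(p, Juno) = 625 + 25 = 650
The smallest is to Kappa, so p lies in the Voronoi region of Kappa.

Kappa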